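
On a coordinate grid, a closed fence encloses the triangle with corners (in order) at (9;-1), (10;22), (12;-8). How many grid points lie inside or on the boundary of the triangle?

41

Using the shoelace formula, 2A = |(9·22 − 10·(-1)) + (10·(-8) − 12·22) + (12·(-1) − 9·(-8))| = 76, so the area is 38.
The number of boundary lattice points is Σ gcd(|Δx|,|Δy|) = gcd(1,23) + gcd(2,30) + gcd(3,7) = 1+2+1 = 4.
Pick's theorem gives I = A − B/2 + 1 = 38 − 4/2 + 1 = 37, so the closed region contains I + B = 37 + 4 = 41 lattice points.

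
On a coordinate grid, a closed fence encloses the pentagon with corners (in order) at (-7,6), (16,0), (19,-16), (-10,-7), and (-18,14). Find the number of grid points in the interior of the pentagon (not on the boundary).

459

By the shoelace formula, twice the signed area is |[(-7)·0 − 16·6] + [16·(-16) − 19·0] + [19·(-7) − (-10)·(-16)] + [(-10)·14 − (-18)·(-7)] + [(-18)·6 − (-7)·14]| = 921, so the area is 921/2.
Along each edge there are gcd(|Δx|,|Δy|)+1 lattice points, so counting each shared vertex once the boundary has gcd(23,6) + gcd(3,16) + gcd(29,9) + gcd(8,21) + gcd(11,8) = 1+1+1+1+1 = 5.
Pick's theorem gives I = A − B/2 + 1 = 921/2 − 5/2 + 1 = 459.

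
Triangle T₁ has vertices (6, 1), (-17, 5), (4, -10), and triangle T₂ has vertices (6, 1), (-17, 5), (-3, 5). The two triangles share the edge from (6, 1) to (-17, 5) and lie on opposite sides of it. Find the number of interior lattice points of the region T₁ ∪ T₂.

150

The union is the simple quadrilateral with vertices (6, 1), (4, -10), (-17, 5), (-3, 5) in order.
The shoelace formula gives twice the area as |[6·(-10) − 4·1] + [4·5 − (-17)·(-10)] + [(-17)·5 − (-3)·5] + [(-3)·1 − 6·5]| = 317, so the area is 317/2.
The number of boundary lattice points is Σ gcd(|Δx|,|Δy|) = gcd(2,11) + gcd(21,15) + gcd(14,0) + gcd(9,4) = 1+3+14+1 = 19.
By Pick's theorem I = A − B/2 + 1 = 317/2 − 19/2 + 1 = 150.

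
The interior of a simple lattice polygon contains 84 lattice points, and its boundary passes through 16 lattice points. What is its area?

By Pick's theorem, A = I + B/2 − 1 = 84 + 16/2 − 1 = 91.

91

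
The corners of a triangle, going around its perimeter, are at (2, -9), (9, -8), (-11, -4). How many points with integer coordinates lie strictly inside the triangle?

Using the shoelace formula, 2A = |(2·(-8) − 9·(-9)) + (9·(-4) − (-11)·(-8)) + ((-11)·(-9) − 2·(-4))| = 48, so the area is 24.
Along each edge there are gcd(|Δx|,|Δy|)+1 lattice points, so counting each shared vertex once the boundary has gcd(7,1) + gcd(20,4) + gcd(13,5) = 1+4+1 = 6.
By Pick's theorem A = I + B/2 − 1, so I = 24 − 6/2 + 1 = 22.

22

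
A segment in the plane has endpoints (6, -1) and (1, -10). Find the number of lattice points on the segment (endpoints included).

2

The number of lattice points on a segment between lattice points is gcd(|Δx|,|Δy|) + 1 = gcd(5,9) + 1 = 1 + 1 = 2.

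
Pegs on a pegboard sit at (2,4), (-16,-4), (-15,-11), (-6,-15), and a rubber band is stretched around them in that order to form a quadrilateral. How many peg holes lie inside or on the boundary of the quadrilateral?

172

The shoelace formula gives twice the area as |(2·(-4) − (-16)·4) + ((-16)·(-11) − (-15)·(-4)) + ((-15)·(-15) − (-6)·(-11)) + ((-6)·4 − 2·(-15))| = 337, so the area is 168.5.
Summing gcd(|Δx|,|Δy|) over the edges gives the boundary count: gcd(18,8) + gcd(1,7) + gcd(9,4) + gcd(8,19) = 2+1+1+1 = 5.
Pick's theorem gives I = A − B/2 + 1 = 168.5 − 5/2 + 1 = 167, so the closed region contains I + B = 167 + 5 = 172 lattice points.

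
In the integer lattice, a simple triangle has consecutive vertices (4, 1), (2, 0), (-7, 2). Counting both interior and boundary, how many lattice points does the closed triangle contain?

9

The shoelace formula gives twice the area as |[4·0 − 2·1] + [2·2 − (-7)·0] + [(-7)·1 − 4·2]| = 13, so the area is 6.5.
Summing gcd(|Δx|,|Δy|) over the edges gives the boundary count: gcd(2,1) + gcd(9,2) + gcd(11,1) = 1+1+1 = 3.
Pick's theorem gives I = A − B/2 + 1 = 6.5 − 3/2 + 1 = 6, so the closed region contains I + B = 6 + 3 = 9 lattice points.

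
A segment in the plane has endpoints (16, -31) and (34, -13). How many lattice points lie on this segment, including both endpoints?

The number of lattice points on a segment between lattice points is gcd(|Δx|,|Δy|) + 1 = gcd(18,18) + 1 = 18 + 1 = 19.

19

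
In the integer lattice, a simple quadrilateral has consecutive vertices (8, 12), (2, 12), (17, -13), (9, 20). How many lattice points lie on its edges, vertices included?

13

Along each edge there are gcd(|Δx|,|Δy|)+1 lattice points, so counting each shared vertex once the boundary has gcd(6,0) + gcd(15,25) + gcd(8,33) + gcd(1,8) = 6+5+1+1 = 13.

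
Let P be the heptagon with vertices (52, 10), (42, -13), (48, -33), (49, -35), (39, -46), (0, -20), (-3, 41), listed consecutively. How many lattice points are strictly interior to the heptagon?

Using the shoelace formula, 2A = |[52·(-13) − 42·10] + [42·(-33) − 48·(-13)] + [48·(-35) − 49·(-33)] + [49·(-46) − 39·(-35)] + [39·(-20) − 0·(-46)] + [0·41 − (-3)·(-20)] + [(-3)·10 − 52·41]| = 5812, so the area is 2906.
Along each edge there are gcd(|Δx|,|Δy|)+1 lattice points, so counting each shared vertex once the boundary has gcd(10,23) + gcd(6,20) + gcd(1,2) + gcd(10,11) + gcd(39,26) + gcd(3,61) + gcd(55,31) = 1+2+1+1+13+1+1 = 20.
Pick's theorem gives I = A − B/2 + 1 = 2906 − 20/2 + 1 = 2897.

2897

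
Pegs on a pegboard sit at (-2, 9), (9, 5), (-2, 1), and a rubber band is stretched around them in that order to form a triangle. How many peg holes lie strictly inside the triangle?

Using the shoelace formula, 2A = |((-2)·5 − 9·9) + (9·1 − (-2)·5) + ((-2)·9 − (-2)·1)| = 88, so the area is 44.
Along each edge there are gcd(|Δx|,|Δy|)+1 lattice points, so counting each shared vertex once the boundary has gcd(11,4) + gcd(11,4) + gcd(0,8) = 1+1+8 = 10.
Pick's theorem gives I = A − B/2 + 1 = 44 − 10/2 + 1 = 40.

40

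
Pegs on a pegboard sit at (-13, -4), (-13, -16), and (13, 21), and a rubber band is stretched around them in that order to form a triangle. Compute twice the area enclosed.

312

By the shoelace formula, twice the signed area is |((-13)·(-16) − (-13)·(-4)) + ((-13)·21 − 13·(-16)) + (13·(-4) − (-13)·21)| = 312, so the area is 156.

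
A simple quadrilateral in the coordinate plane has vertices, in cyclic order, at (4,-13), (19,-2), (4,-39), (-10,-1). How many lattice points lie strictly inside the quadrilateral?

375

Using the shoelace formula, 2A = |(4·(-2) − 19·(-13)) + (19·(-39) − 4·(-2)) + (4·(-1) − (-10)·(-39)) + ((-10)·(-13) − 4·(-1))| = 754, so the area is 377.
The number of boundary lattice points is Σ gcd(|Δx|,|Δy|) = gcd(15,11) + gcd(15,37) + gcd(14,38) + gcd(14,12) = 1+1+2+2 = 6.
By Pick's theorem A = I + B/2 − 1, so I = 377 − 6/2 + 1 = 375.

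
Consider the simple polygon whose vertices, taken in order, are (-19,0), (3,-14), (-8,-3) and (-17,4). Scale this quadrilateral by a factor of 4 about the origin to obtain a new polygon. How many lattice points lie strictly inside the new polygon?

1073

Using the shoelace formula, 2A = |((-19)·(-14) − 3·0) + (3·(-3) − (-8)·(-14)) + ((-8)·4 − (-17)·(-3)) + ((-17)·0 − (-19)·4)| = 138, so the area is 69.
Summing gcd(|Δx|,|Δy|) over the edges gives the boundary count: gcd(22,14) + gcd(11,11) + gcd(9,7) + gcd(2,4) = 2+11+1+2 = 16.
Scaling by 4 multiplies the area by 4² = 16 (so the new area is 1104) and multiplies the boundary lattice-point count by 4, giving 64.
By Pick's theorem, the interior count of the dilated polygon is 1104 − 64/2 + 1 = 1073.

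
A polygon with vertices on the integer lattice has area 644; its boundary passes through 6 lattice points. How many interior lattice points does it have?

642

From Pick's theorem, I = A − B/2 + 1 = 644 − 6/2 + 1 = 642.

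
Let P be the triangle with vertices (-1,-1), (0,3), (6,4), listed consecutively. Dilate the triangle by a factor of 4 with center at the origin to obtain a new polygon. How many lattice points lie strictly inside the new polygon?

By the shoelace formula, twice the signed area is |((-1)·3 − 0·(-1)) + (0·4 − 6·3) + (6·(-1) − (-1)·4)| = 23, so the area is 23/2.
Summing gcd(|Δx|,|Δy|) over the edges gives the boundary count: gcd(1,4) + gcd(6,1) + gcd(7,5) = 1+1+1 = 3.
Scaling by 4 multiplies the area by 4² = 16 (so the new area is 184) and multiplies the boundary lattice-point count by 4, giving 12.
By Pick's theorem, the interior count of the dilated polygon is 184 − 12/2 + 1 = 179.

179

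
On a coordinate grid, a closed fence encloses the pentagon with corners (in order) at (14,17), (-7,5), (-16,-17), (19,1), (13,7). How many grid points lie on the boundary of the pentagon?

Summing gcd(|Δx|,|Δy|) over the edges gives the boundary count: gcd(21,12) + gcd(9,22) + gcd(35,18) + gcd(6,6) + gcd(1,10) = 3+1+1+6+1 = 12.

12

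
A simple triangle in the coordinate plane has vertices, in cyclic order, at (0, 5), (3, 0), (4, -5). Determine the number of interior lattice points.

The shoelace formula gives twice the area as |[0·0 − 3·5] + [3·(-5) − 4·0] + [4·5 − 0·(-5)]| = 10, so the area is 5.
The number of boundary lattice points is Σ gcd(|Δx|,|Δy|) = gcd(3,5) + gcd(1,5) + gcd(4,10) = 1+1+2 = 4.
By Pick's theorem A = I + B/2 − 1, so I = 5 − 4/2 + 1 = 4.

4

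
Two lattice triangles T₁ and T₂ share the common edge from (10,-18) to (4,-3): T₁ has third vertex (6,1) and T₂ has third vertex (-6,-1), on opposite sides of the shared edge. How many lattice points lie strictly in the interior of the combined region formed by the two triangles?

94

The union is the simple quadrilateral with vertices (10,-18), (6,1), (4,-3), (-6,-1) in order.
The shoelace formula gives twice the area as |(10·1 − 6·(-18)) + (6·(-3) − 4·1) + (4·(-1) − (-6)·(-3)) + ((-6)·(-18) − 10·(-1))| = 192, so the area is 96.
The number of boundary lattice points is Σ gcd(|Δx|,|Δy|) = gcd(4,19) + gcd(2,4) + gcd(10,2) + gcd(16,17) = 1+2+2+1 = 6.
By Pick's theorem I = A − B/2 + 1 = 96 − 6/2 + 1 = 94.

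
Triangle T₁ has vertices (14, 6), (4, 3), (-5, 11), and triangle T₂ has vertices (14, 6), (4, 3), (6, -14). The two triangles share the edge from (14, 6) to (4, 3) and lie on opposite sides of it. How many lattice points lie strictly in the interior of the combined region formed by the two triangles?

139

The union is the simple quadrilateral with vertices (14, 6), (-5, 11), (4, 3), (6, -14) in order.
Using the shoelace formula, 2A = |(14·11 − (-5)·6) + ((-5)·3 − 4·11) + (4·(-14) − 6·3) + (6·6 − 14·(-14))| = 283, so the area is 283/2.
Along each edge there are gcd(|Δx|,|Δy|)+1 lattice points, so counting each shared vertex once the boundary has gcd(19,5) + gcd(9,8) + gcd(2,17) + gcd(8,20) = 1+1+1+4 = 7.
By Pick's theorem I = A − B/2 + 1 = 283/2 − 7/2 + 1 = 139.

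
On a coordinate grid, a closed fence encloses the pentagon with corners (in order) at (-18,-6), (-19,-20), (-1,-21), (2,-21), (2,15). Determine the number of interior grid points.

489

By the shoelace formula, twice the signed area is |((-18)·(-20) − (-19)·(-6)) + ((-19)·(-21) − (-1)·(-20)) + ((-1)·(-21) − 2·(-21)) + (2·15 − 2·(-21)) + (2·(-6) − (-18)·15)| = 1018, so the area is 509.
Summing gcd(|Δx|,|Δy|) over the edges gives the boundary count: gcd(1,14) + gcd(18,1) + gcd(3,0) + gcd(0,36) + gcd(20,21) = 1+1+3+36+1 = 42.
Pick's theorem gives I = A − B/2 + 1 = 509 − 42/2 + 1 = 489.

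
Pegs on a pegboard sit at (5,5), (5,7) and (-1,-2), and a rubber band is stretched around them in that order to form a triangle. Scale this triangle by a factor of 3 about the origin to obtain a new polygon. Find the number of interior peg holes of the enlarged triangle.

46

By the shoelace formula, twice the signed area is |(5·7 − 5·5) + (5·(-2) − (-1)·7) + ((-1)·5 − 5·(-2))| = 12, so the area is 6.
Along each edge there are gcd(|Δx|,|Δy|)+1 lattice points, so counting each shared vertex once the boundary has gcd(0,2) + gcd(6,9) + gcd(6,7) = 2+3+1 = 6.
Scaling by 3 multiplies the area by 3² = 9 (so the new area is 54) and multiplies the boundary lattice-point count by 3, giving 18.
By Pick's theorem, the interior count of the dilated polygon is 54 − 18/2 + 1 = 46.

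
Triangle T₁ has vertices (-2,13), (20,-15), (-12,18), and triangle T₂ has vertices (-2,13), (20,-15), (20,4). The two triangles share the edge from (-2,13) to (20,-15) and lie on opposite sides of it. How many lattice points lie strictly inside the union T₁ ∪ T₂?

The union is the simple quadrilateral with vertices (-2,13), (-12,18), (20,-15), (20,4) in order.
Using the shoelace formula, 2A = |[(-2)·18 − (-12)·13] + [(-12)·(-15) − 20·18] + [20·4 − 20·(-15)] + [20·13 − (-2)·4]| = 588, so the area is 294.
Summing gcd(|Δx|,|Δy|) over the edges gives the boundary count: gcd(10,5) + gcd(32,33) + gcd(0,19) + gcd(22,9) = 5+1+19+1 = 26.
By Pick's theorem I = A − B/2 + 1 = 294 − 26/2 + 1 = 282.

282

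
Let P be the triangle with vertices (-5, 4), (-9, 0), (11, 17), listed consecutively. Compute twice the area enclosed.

12

By the shoelace formula, twice the signed area is |((-5)·0 − (-9)·4) + ((-9)·17 − 11·0) + (11·4 − (-5)·17)| = 12, so the area is 6.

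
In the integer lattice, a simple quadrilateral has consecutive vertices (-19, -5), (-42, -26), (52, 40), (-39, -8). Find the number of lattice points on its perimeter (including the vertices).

5

Along each edge there are gcd(|Δx|,|Δy|)+1 lattice points, so counting each shared vertex once the boundary has gcd(23,21) + gcd(94,66) + gcd(91,48) + gcd(20,3) = 1+2+1+1 = 5.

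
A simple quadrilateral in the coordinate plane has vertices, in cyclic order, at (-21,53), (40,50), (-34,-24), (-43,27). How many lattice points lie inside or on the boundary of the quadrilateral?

3087

By the shoelace formula, twice the signed area is |((-21)·50 − 40·53) + (40·(-24) − (-34)·50) + ((-34)·27 − (-43)·(-24)) + ((-43)·53 − (-21)·27)| = 6092, so the area is 3046.
The number of boundary lattice points is Σ gcd(|Δx|,|Δy|) = gcd(61,3) + gcd(74,74) + gcd(9,51) + gcd(22,26) = 1+74+3+2 = 80.
Pick's theorem gives I = A − B/2 + 1 = 3046 − 80/2 + 1 = 3007, so the closed region contains I + B = 3007 + 80 = 3087 lattice points.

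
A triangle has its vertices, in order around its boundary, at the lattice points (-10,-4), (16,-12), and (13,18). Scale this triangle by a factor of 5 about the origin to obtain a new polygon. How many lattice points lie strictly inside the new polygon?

By the shoelace formula, twice the signed area is |((-10)·(-12) − 16·(-4)) + (16·18 − 13·(-12)) + (13·(-4) − (-10)·18)| = 756, so the area is 378.
Along each edge there are gcd(|Δx|,|Δy|)+1 lattice points, so counting each shared vertex once the boundary has gcd(26,8) + gcd(3,30) + gcd(23,22) = 2+3+1 = 6.
Scaling by 5 multiplies the area by 5² = 25 (so the new area is 9450) and multiplies the boundary lattice-point count by 5, giving 30.
By Pick's theorem, the interior count of the dilated polygon is 9450 − 30/2 + 1 = 9436.

9436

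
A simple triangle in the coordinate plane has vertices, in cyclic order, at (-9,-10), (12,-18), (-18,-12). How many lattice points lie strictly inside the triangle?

By the shoelace formula, twice the signed area is |[(-9)·(-18) − 12·(-10)] + [12·(-12) − (-18)·(-18)] + [(-18)·(-10) − (-9)·(-12)]| = 114, so the area is 57.
Summing gcd(|Δx|,|Δy|) over the edges gives the boundary count: gcd(21,8) + gcd(30,6) + gcd(9,2) = 1+6+1 = 8.
By Pick's theorem A = I + B/2 − 1, so I = 57 − 8/2 + 1 = 54.

54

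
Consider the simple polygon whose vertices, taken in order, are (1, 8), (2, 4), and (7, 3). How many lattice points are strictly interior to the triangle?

By the shoelace formula, twice the signed area is |[1·4 − 2·8] + [2·3 − 7·4] + [7·8 − 1·3]| = 19, so the area is 9.5.
Summing gcd(|Δx|,|Δy|) over the edges gives the boundary count: gcd(1,4) + gcd(5,1) + gcd(6,5) = 1+1+1 = 3.
By Pick's theorem A = I + B/2 − 1, so I = 9.5 − 3/2 + 1 = 9.

9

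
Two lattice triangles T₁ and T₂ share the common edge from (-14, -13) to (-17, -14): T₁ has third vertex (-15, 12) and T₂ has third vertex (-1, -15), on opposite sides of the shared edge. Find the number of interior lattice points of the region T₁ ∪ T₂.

46

The union is the simple quadrilateral with vertices (-14, -13), (-15, 12), (-17, -14), (-1, -15) in order.
The shoelace formula gives twice the area as |((-14)·12 − (-15)·(-13)) + ((-15)·(-14) − (-17)·12) + ((-17)·(-15) − (-1)·(-14)) + ((-1)·(-13) − (-14)·(-15))| = 95, so the area is 95/2.
Along each edge there are gcd(|Δx|,|Δy|)+1 lattice points, so counting each shared vertex once the boundary has gcd(1,25) + gcd(2,26) + gcd(16,1) + gcd(13,2) = 1+2+1+1 = 5.
By Pick's theorem I = A − B/2 + 1 = 95/2 − 5/2 + 1 = 46.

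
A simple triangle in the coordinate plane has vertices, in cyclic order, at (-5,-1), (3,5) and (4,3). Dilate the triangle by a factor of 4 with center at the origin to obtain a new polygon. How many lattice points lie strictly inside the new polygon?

The shoelace formula gives twice the area as |((-5)·5 − 3·(-1)) + (3·3 − 4·5) + (4·(-1) − (-5)·3)| = 22, so the area is 11.
Along each edge there are gcd(|Δx|,|Δy|)+1 lattice points, so counting each shared vertex once the boundary has gcd(8,6) + gcd(1,2) + gcd(9,4) = 2+1+1 = 4.
Scaling by 4 multiplies the area by 4² = 16 (so the new area is 176) and multiplies the boundary lattice-point count by 4, giving 16.
By Pick's theorem, the interior count of the dilated polygon is 176 − 16/2 + 1 = 169.

169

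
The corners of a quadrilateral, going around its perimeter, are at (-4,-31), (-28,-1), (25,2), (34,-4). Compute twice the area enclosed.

2133

By the shoelace formula, twice the signed area is |((-4)·(-1) − (-28)·(-31)) + ((-28)·2 − 25·(-1)) + (25·(-4) − 34·2) + (34·(-31) − (-4)·(-4))| = 2133, so the area is 2133/2.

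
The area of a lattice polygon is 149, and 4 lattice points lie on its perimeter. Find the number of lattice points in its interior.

148

From Pick's theorem, I = A − B/2 + 1 = 149 − 4/2 + 1 = 148.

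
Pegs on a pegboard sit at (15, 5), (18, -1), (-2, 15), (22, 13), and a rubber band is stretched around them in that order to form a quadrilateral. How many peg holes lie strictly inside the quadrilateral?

Using the shoelace formula, 2A = |(15·(-1) − 18·5) + (18·15 − (-2)·(-1)) + ((-2)·13 − 22·15) + (22·5 − 15·13)| = 278, so the area is 139.
Along each edge there are gcd(|Δx|,|Δy|)+1 lattice points, so counting each shared vertex once the boundary has gcd(3,6) + gcd(20,16) + gcd(24,2) + gcd(7,8) = 3+4+2+1 = 10.
By Pick's theorem A = I + B/2 − 1, so I = 139 − 10/2 + 1 = 135.

135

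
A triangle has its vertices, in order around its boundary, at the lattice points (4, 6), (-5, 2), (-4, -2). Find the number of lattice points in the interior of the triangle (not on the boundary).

By the shoelace formula, twice the signed area is |[4·2 − (-5)·6] + [(-5)·(-2) − (-4)·2] + [(-4)·6 − 4·(-2)]| = 40, so the area is 20.
The number of boundary lattice points is Σ gcd(|Δx|,|Δy|) = gcd(9,4) + gcd(1,4) + gcd(8,8) = 1+1+8 = 10.
Pick's theorem gives I = A − B/2 + 1 = 20 − 10/2 + 1 = 16.

16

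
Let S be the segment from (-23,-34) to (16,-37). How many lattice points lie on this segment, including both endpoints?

4

The number of lattice points on a segment between lattice points is gcd(|Δx|,|Δy|) + 1 = gcd(39,3) + 1 = 3 + 1 = 4.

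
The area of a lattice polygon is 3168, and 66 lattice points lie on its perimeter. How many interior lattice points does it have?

Pick's theorem A = I + B/2 − 1 rearranges to I = A − B/2 + 1 = 3168 − 66/2 + 1 = 3136.

3136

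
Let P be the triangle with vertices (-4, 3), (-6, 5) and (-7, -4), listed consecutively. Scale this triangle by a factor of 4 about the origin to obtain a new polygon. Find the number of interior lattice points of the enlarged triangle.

Using the shoelace formula, 2A = |[(-4)·5 − (-6)·3] + [(-6)·(-4) − (-7)·5] + [(-7)·3 − (-4)·(-4)]| = 20, so the area is 10.
Along each edge there are gcd(|Δx|,|Δy|)+1 lattice points, so counting each shared vertex once the boundary has gcd(2,2) + gcd(1,9) + gcd(3,7) = 2+1+1 = 4.
Scaling by 4 multiplies the area by 4² = 16 (so the new area is 160) and multiplies the boundary lattice-point count by 4, giving 16.
By Pick's theorem, the interior count of the dilated polygon is 160 − 16/2 + 1 = 153.

153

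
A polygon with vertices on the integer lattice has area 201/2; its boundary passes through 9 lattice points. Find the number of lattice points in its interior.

From Pick's theorem, I = A − B/2 + 1 = 201/2 − 9/2 + 1 = 97.

97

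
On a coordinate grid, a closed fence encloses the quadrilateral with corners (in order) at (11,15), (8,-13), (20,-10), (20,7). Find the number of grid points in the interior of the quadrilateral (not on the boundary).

By the shoelace formula, twice the signed area is |[11·(-13) − 8·15] + [8·(-10) − 20·(-13)] + [20·7 − 20·(-10)] + [20·15 − 11·7]| = 480, so the area is 240.
The number of boundary lattice points is Σ gcd(|Δx|,|Δy|) = gcd(3,28) + gcd(12,3) + gcd(0,17) + gcd(9,8) = 1+3+17+1 = 22.
By Pick's theorem A = I + B/2 − 1, so I = 240 − 22/2 + 1 = 230.

230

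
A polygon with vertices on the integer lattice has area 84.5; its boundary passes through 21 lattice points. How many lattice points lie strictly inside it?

From Pick's theorem, I = A − B/2 + 1 = 84.5 − 21/2 + 1 = 75.

75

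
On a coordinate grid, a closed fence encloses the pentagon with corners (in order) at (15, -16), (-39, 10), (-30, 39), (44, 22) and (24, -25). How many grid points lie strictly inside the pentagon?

2848

By the shoelace formula, twice the signed area is |[15·10 − (-39)·(-16)] + [(-39)·39 − (-30)·10] + [(-30)·22 − 44·39] + [44·(-25) − 24·22] + [24·(-16) − 15·(-25)]| = 5708, so the area is 2854.
The number of boundary lattice points is Σ gcd(|Δx|,|Δy|) = gcd(54,26) + gcd(9,29) + gcd(74,17) + gcd(20,47) + gcd(9,9) = 2+1+1+1+9 = 14.
Pick's theorem gives I = A − B/2 + 1 = 2854 − 14/2 + 1 = 2848.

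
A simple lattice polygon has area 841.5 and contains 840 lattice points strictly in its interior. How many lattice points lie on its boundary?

Pick's theorem gives A = I + B/2 − 1, so B = 2(A − I + 1) = 2(841.5 − 840 + 1) = 5.

5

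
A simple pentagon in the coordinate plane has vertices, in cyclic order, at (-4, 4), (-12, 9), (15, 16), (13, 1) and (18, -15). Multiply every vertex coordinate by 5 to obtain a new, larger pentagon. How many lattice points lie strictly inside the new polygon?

By the shoelace formula, twice the signed area is |((-4)·9 − (-12)·4) + ((-12)·16 − 15·9) + (15·1 − 13·16) + (13·(-15) − 18·1) + (18·4 − (-4)·(-15))| = 709, so the area is 354.5.
Summing gcd(|Δx|,|Δy|) over the edges gives the boundary count: gcd(8,5) + gcd(27,7) + gcd(2,15) + gcd(5,16) + gcd(22,19) = 1+1+1+1+1 = 5.
Scaling by 5 multiplies the area by 5² = 25 (so the new area is 8862.5) and multiplies the boundary lattice-point count by 5, giving 25.
By Pick's theorem, the interior count of the dilated polygon is 8862.5 − 25/2 + 1 = 8851.

8851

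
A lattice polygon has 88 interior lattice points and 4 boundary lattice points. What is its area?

89

By Pick's theorem, A = I + B/2 − 1 = 88 + 4/2 − 1 = 89.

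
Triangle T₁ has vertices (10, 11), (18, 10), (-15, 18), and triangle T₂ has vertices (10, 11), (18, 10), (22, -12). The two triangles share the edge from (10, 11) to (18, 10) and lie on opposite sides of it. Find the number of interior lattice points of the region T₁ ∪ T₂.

100

The union is the simple quadrilateral with vertices (10, 11), (-15, 18), (18, 10), (22, -12) in order.
Using the shoelace formula, 2A = |[10·18 − (-15)·11] + [(-15)·10 − 18·18] + [18·(-12) − 22·10] + [22·11 − 10·(-12)]| = 203, so the area is 203/2.
The number of boundary lattice points is Σ gcd(|Δx|,|Δy|) = gcd(25,7) + gcd(33,8) + gcd(4,22) + gcd(12,23) = 1+1+2+1 = 5.
By Pick's theorem I = A − B/2 + 1 = 203/2 − 5/2 + 1 = 100.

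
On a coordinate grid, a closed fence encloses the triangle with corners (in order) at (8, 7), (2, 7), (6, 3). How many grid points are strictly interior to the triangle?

7

The shoelace formula gives twice the area as |(8·7 − 2·7) + (2·3 − 6·7) + (6·7 − 8·3)| = 24, so the area is 12.
The number of boundary lattice points is Σ gcd(|Δx|,|Δy|) = gcd(6,0) + gcd(4,4) + gcd(2,4) = 6+4+2 = 12.
By Pick's theorem A = I + B/2 − 1, so I = 12 − 12/2 + 1 = 7.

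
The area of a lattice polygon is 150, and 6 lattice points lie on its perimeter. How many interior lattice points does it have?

148

Pick's theorem A = I + B/2 − 1 rearranges to I = A − B/2 + 1 = 150 − 6/2 + 1 = 148.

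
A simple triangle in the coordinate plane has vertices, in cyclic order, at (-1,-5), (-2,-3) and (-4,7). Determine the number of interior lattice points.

By the shoelace formula, twice the signed area is |((-1)·(-3) − (-2)·(-5)) + ((-2)·7 − (-4)·(-3)) + ((-4)·(-5) − (-1)·7)| = 6, so the area is 3.
Summing gcd(|Δx|,|Δy|) over the edges gives the boundary count: gcd(1,2) + gcd(2,10) + gcd(3,12) = 1+2+3 = 6.
Pick's theorem gives I = A − B/2 + 1 = 3 − 6/2 + 1 = 1.

1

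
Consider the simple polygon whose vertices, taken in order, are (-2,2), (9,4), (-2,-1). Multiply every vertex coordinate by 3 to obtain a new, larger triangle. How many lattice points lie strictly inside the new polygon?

Using the shoelace formula, 2A = |[(-2)·4 − 9·2] + [9·(-1) − (-2)·4] + [(-2)·2 − (-2)·(-1)]| = 33, so the area is 33/2.
Summing gcd(|Δx|,|Δy|) over the edges gives the boundary count: gcd(11,2) + gcd(11,5) + gcd(0,3) = 1+1+3 = 5.
Scaling by 3 multiplies the area by 3² = 9 (so the new area is 148.5) and multiplies the boundary lattice-point count by 3, giving 15.
By Pick's theorem, the interior count of the dilated polygon is 148.5 − 15/2 + 1 = 142.

142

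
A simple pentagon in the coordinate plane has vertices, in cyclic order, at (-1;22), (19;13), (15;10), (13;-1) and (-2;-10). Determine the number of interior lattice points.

Using the shoelace formula, 2A = |((-1)·13 − 19·22) + (19·10 − 15·13) + (15·(-1) − 13·10) + (13·(-10) − (-2)·(-1)) + ((-2)·22 − (-1)·(-10))| = 767, so the area is 383.5.
Along each edge there are gcd(|Δx|,|Δy|)+1 lattice points, so counting each shared vertex once the boundary has gcd(20,9) + gcd(4,3) + gcd(2,11) + gcd(15,9) + gcd(1,32) = 1+1+1+3+1 = 7.
Pick's theorem gives I = A − B/2 + 1 = 383.5 − 7/2 + 1 = 381.

381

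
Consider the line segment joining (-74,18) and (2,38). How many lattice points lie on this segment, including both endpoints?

5

The number of lattice points on a segment between lattice points is gcd(|Δx|,|Δy|) + 1 = gcd(76,20) + 1 = 4 + 1 = 5.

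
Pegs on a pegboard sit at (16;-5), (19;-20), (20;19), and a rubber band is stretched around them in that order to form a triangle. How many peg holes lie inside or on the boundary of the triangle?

Using the shoelace formula, 2A = |[16·(-20) − 19·(-5)] + [19·19 − 20·(-20)] + [20·(-5) − 16·19]| = 132, so the area is 66.
The number of boundary lattice points is Σ gcd(|Δx|,|Δy|) = gcd(3,15) + gcd(1,39) + gcd(4,24) = 3+1+4 = 8.
Pick's theorem gives I = A − B/2 + 1 = 66 − 8/2 + 1 = 63, so the closed region contains I + B = 63 + 8 = 71 lattice points.

71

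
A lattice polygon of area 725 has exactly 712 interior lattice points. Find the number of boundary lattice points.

Pick's theorem gives A = I + B/2 − 1, so B = 2(A − I + 1) = 2(725 − 712 + 1) = 28.

28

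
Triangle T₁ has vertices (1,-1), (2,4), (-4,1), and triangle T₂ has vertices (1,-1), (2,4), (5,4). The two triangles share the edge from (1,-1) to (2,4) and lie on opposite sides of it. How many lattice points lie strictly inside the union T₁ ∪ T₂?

The union is the simple quadrilateral with vertices (1,-1), (-4,1), (2,4), (5,4) in order.
By the shoelace formula, twice the signed area is |[1·1 − (-4)·(-1)] + [(-4)·4 − 2·1] + [2·4 − 5·4] + [5·(-1) − 1·4]| = 42, so the area is 21.
Summing gcd(|Δx|,|Δy|) over the edges gives the boundary count: gcd(5,2) + gcd(6,3) + gcd(3,0) + gcd(4,5) = 1+3+3+1 = 8.
By Pick's theorem I = A − B/2 + 1 = 21 − 8/2 + 1 = 18.

18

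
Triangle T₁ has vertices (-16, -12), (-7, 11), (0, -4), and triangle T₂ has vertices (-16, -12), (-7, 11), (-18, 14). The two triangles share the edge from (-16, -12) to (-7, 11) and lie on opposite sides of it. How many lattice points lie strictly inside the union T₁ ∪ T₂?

The union is the simple quadrilateral with vertices (-16, -12), (0, -4), (-7, 11), (-18, 14) in order.
By the shoelace formula, twice the signed area is |((-16)·(-4) − 0·(-12)) + (0·11 − (-7)·(-4)) + ((-7)·14 − (-18)·11) + ((-18)·(-12) − (-16)·14)| = 576, so the area is 288.
Summing gcd(|Δx|,|Δy|) over the edges gives the boundary count: gcd(16,8) + gcd(7,15) + gcd(11,3) + gcd(2,26) = 8+1+1+2 = 12.
By Pick's theorem I = A − B/2 + 1 = 288 − 12/2 + 1 = 283.

283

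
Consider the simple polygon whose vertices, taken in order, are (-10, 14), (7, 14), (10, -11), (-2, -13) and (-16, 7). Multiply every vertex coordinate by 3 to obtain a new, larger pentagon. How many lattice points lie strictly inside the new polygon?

By the shoelace formula, twice the signed area is |((-10)·14 − 7·14) + (7·(-11) − 10·14) + (10·(-13) − (-2)·(-11)) + ((-2)·7 − (-16)·(-13)) + ((-16)·14 − (-10)·7)| = 983, so the area is 983/2.
Summing gcd(|Δx|,|Δy|) over the edges gives the boundary count: gcd(17,0) + gcd(3,25) + gcd(12,2) + gcd(14,20) + gcd(6,7) = 17+1+2+2+1 = 23.
Scaling by 3 multiplies the area by 3² = 9 (so the new area is 4423.5) and multiplies the boundary lattice-point count by 3, giving 69.
By Pick's theorem, the interior count of the dilated polygon is 4423.5 − 69/2 + 1 = 4390.

4390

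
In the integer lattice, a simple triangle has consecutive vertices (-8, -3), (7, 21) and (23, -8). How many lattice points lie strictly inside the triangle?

408

By the shoelace formula, twice the signed area is |[(-8)·21 − 7·(-3)] + [7·(-8) − 23·21] + [23·(-3) − (-8)·(-8)]| = 819, so the area is 409.5.
Along each edge there are gcd(|Δx|,|Δy|)+1 lattice points, so counting each shared vertex once the boundary has gcd(15,24) + gcd(16,29) + gcd(31,5) = 3+1+1 = 5.
Pick's theorem gives I = A − B/2 + 1 = 409.5 − 5/2 + 1 = 408.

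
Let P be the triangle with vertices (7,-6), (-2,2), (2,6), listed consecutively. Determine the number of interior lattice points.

The shoelace formula gives twice the area as |[7·2 − (-2)·(-6)] + [(-2)·6 − 2·2] + [2·(-6) − 7·6]| = 68, so the area is 34.
Along each edge there are gcd(|Δx|,|Δy|)+1 lattice points, so counting each shared vertex once the boundary has gcd(9,8) + gcd(4,4) + gcd(5,12) = 1+4+1 = 6.
Pick's theorem gives I = A − B/2 + 1 = 34 − 6/2 + 1 = 32.

32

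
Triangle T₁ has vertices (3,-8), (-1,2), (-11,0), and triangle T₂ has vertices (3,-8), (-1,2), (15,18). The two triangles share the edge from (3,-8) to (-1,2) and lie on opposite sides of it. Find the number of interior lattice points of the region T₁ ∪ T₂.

156

The union is the simple quadrilateral with vertices (3,-8), (-11,0), (-1,2), (15,18) in order.
By the shoelace formula, twice the signed area is |[3·0 − (-11)·(-8)] + [(-11)·2 − (-1)·0] + [(-1)·18 − 15·2] + [15·(-8) − 3·18]| = 332, so the area is 166.
Along each edge there are gcd(|Δx|,|Δy|)+1 lattice points, so counting each shared vertex once the boundary has gcd(14,8) + gcd(10,2) + gcd(16,16) + gcd(12,26) = 2+2+16+2 = 22.
By Pick's theorem I = A − B/2 + 1 = 166 − 22/2 + 1 = 156.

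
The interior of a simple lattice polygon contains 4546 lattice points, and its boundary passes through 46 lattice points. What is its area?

Pick's theorem states A = I + B/2 − 1, so A = 4546 + 46/2 − 1 = 4568.

4568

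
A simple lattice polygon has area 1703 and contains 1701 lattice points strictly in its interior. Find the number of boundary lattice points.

Pick's theorem gives A = I + B/2 − 1, so B = 2(A − I + 1) = 2(1703 − 1701 + 1) = 6.

6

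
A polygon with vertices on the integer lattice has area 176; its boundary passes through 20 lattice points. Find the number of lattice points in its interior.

Pick's theorem A = I + B/2 − 1 rearranges to I = A − B/2 + 1 = 176 − 20/2 + 1 = 167.

167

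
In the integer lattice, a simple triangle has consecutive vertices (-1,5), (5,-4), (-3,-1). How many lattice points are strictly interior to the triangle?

By the shoelace formula, twice the signed area is |[(-1)·(-4) − 5·5] + [5·(-1) − (-3)·(-4)] + [(-3)·5 − (-1)·(-1)]| = 54, so the area is 27.
Along each edge there are gcd(|Δx|,|Δy|)+1 lattice points, so counting each shared vertex once the boundary has gcd(6,9) + gcd(8,3) + gcd(2,6) = 3+1+2 = 6.
Pick's theorem gives I = A − B/2 + 1 = 27 − 6/2 + 1 = 25.

25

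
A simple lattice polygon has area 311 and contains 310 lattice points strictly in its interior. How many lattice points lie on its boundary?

4

Pick's theorem gives A = I + B/2 − 1, so B = 2(A − I + 1) = 2(311 − 310 + 1) = 4.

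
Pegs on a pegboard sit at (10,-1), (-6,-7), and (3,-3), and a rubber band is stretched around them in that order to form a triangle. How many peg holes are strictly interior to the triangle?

By the shoelace formula, twice the signed area is |(10·(-7) − (-6)·(-1)) + ((-6)·(-3) − 3·(-7)) + (3·(-1) − 10·(-3))| = 10, so the area is 5.
Along each edge there are gcd(|Δx|,|Δy|)+1 lattice points, so counting each shared vertex once the boundary has gcd(16,6) + gcd(9,4) + gcd(7,2) = 2+1+1 = 4.
By Pick's theorem A = I + B/2 − 1, so I = 5 − 4/2 + 1 = 4.

4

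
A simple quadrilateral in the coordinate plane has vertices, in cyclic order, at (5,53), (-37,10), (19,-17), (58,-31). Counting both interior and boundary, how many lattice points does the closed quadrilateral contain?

3041

Using the shoelace formula, 2A = |(5·10 − (-37)·53) + ((-37)·(-17) − 19·10) + (19·(-31) − 58·(-17)) + (58·53 − 5·(-31))| = 6076, so the area is 3038.
The number of boundary lattice points is Σ gcd(|Δx|,|Δy|) = gcd(42,43) + gcd(56,27) + gcd(39,14) + gcd(53,84) = 1+1+1+1 = 4.
Pick's theorem gives I = A − B/2 + 1 = 3038 − 4/2 + 1 = 3037, so the closed region contains I + B = 3037 + 4 = 3041 lattice points.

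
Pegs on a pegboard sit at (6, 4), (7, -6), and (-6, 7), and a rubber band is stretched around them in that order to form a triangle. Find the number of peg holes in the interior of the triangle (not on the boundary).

51

The shoelace formula gives twice the area as |(6·(-6) − 7·4) + (7·7 − (-6)·(-6)) + ((-6)·4 − 6·7)| = 117, so the area is 58.5.
Along each edge there are gcd(|Δx|,|Δy|)+1 lattice points, so counting each shared vertex once the boundary has gcd(1,10) + gcd(13,13) + gcd(12,3) = 1+13+3 = 17.
By Pick's theorem A = I + B/2 − 1, so I = 58.5 − 17/2 + 1 = 51.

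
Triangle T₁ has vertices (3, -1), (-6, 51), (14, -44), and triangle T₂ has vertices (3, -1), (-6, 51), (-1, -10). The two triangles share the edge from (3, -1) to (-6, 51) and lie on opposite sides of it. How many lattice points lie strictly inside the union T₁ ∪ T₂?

234

The union is the simple quadrilateral with vertices (3, -1), (14, -44), (-6, 51), (-1, -10) in order.
The shoelace formula gives twice the area as |(3·(-44) − 14·(-1)) + (14·51 − (-6)·(-44)) + ((-6)·(-10) − (-1)·51) + ((-1)·(-1) − 3·(-10))| = 474, so the area is 237.
The number of boundary lattice points is Σ gcd(|Δx|,|Δy|) = gcd(11,43) + gcd(20,95) + gcd(5,61) + gcd(4,9) = 1+5+1+1 = 8.
By Pick's theorem I = A − B/2 + 1 = 237 − 8/2 + 1 = 234.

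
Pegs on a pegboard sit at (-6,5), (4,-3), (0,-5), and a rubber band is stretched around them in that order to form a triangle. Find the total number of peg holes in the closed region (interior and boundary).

Using the shoelace formula, 2A = |[(-6)·(-3) − 4·5] + [4·(-5) − 0·(-3)] + [0·5 − (-6)·(-5)]| = 52, so the area is 26.
The number of boundary lattice points is Σ gcd(|Δx|,|Δy|) = gcd(10,8) + gcd(4,2) + gcd(6,10) = 2+2+2 = 6.
Pick's theorem gives I = A − B/2 + 1 = 26 − 6/2 + 1 = 24, so the closed region contains I + B = 24 + 6 = 30 lattice points.

30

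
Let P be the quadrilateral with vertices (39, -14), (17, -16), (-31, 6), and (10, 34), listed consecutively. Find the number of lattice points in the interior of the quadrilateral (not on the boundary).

1678

Using the shoelace formula, 2A = |[39·(-16) − 17·(-14)] + [17·6 − (-31)·(-16)] + [(-31)·34 − 10·6] + [10·(-14) − 39·34]| = 3360, so the area is 1680.
Summing gcd(|Δx|,|Δy|) over the edges gives the boundary count: gcd(22,2) + gcd(48,22) + gcd(41,28) + gcd(29,48) = 2+2+1+1 = 6.
By Pick's theorem A = I + B/2 − 1, so I = 1680 − 6/2 + 1 = 1678.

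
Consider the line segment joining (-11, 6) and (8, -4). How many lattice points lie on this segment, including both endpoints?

The number of lattice points on a segment between lattice points is gcd(|Δx|,|Δy|) + 1 = gcd(19,10) + 1 = 1 + 1 = 2.

2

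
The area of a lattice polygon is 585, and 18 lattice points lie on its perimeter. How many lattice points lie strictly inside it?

Pick's theorem A = I + B/2 − 1 rearranges to I = A − B/2 + 1 = 585 − 18/2 + 1 = 577.

577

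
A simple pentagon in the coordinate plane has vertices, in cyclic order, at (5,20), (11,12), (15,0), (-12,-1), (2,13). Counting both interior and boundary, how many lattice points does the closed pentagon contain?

Using the shoelace formula, 2A = |(5·12 − 11·20) + (11·0 − 15·12) + (15·(-1) − (-12)·0) + ((-12)·13 − 2·(-1)) + (2·20 − 5·13)| = 534, so the area is 267.
Along each edge there are gcd(|Δx|,|Δy|)+1 lattice points, so counting each shared vertex once the boundary has gcd(6,8) + gcd(4,12) + gcd(27,1) + gcd(14,14) + gcd(3,7) = 2+4+1+14+1 = 22.
Pick's theorem gives I = A − B/2 + 1 = 267 − 22/2 + 1 = 257, so the closed region contains I + B = 257 + 22 = 279 lattice points.

279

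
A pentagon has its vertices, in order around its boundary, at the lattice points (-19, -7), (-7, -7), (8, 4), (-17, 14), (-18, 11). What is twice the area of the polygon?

By the shoelace formula, twice the signed area is |[(-19)·(-7) − (-7)·(-7)] + [(-7)·4 − 8·(-7)] + [8·14 − (-17)·4] + [(-17)·11 − (-18)·14] + [(-18)·(-7) − (-19)·11]| = 692, so the area is 346.

692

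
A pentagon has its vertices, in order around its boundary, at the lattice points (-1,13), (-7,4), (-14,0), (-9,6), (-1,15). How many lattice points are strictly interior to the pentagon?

31

Using the shoelace formula, 2A = |((-1)·4 − (-7)·13) + ((-7)·0 − (-14)·4) + ((-14)·6 − (-9)·0) + ((-9)·15 − (-1)·6) + ((-1)·13 − (-1)·15)| = 68, so the area is 34.
The number of boundary lattice points is Σ gcd(|Δx|,|Δy|) = gcd(6,9) + gcd(7,4) + gcd(5,6) + gcd(8,9) + gcd(0,2) = 3+1+1+1+2 = 8.
By Pick's theorem A = I + B/2 − 1, so I = 34 − 8/2 + 1 = 31.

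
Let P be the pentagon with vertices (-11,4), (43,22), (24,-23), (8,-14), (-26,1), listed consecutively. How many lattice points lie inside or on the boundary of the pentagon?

1279

Using the shoelace formula, 2A = |((-11)·22 − 43·4) + (43·(-23) − 24·22) + (24·(-14) − 8·(-23)) + (8·1 − (-26)·(-14)) + ((-26)·4 − (-11)·1)| = 2532, so the area is 1266.
The number of boundary lattice points is Σ gcd(|Δx|,|Δy|) = gcd(54,18) + gcd(19,45) + gcd(16,9) + gcd(34,15) + gcd(15,3) = 18+1+1+1+3 = 24.
Pick's theorem gives I = A − B/2 + 1 = 1266 − 24/2 + 1 = 1255, so the closed region contains I + B = 1255 + 24 = 1279 lattice points.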